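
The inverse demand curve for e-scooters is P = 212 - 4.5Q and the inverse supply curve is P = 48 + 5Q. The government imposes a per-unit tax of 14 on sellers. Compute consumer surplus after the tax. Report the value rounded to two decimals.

560.94

Pre-tax equilibrium: 212 - 4.5Q = 48 + 5Q gives Q* = 17.2632, P* = 134.3158.
With the tax, sellers need 14 more per unit: 212 - 4.5Q = 48 + 5Q + 14, so Q_t = 15.7895. Buyers pay P_b = 140.9474; sellers receive P_s = P_b - 14 = 126.9474.
Consumer surplus is the triangle under demand above P_b: (1/2)(15.7895)(212 - 140.9474) = 560.9418.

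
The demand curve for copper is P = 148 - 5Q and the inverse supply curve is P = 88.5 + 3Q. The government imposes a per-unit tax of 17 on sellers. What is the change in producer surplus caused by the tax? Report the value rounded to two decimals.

Pre-tax equilibrium: 148 - 5Q = 88.5 + 3Q gives Q* = 7.4375, P* = 110.8125.
With the tax, sellers need 17 more per unit: 148 - 5Q = 88.5 + 3Q + 17, so Q_t = 5.3125. Buyers pay P_b = 121.4375; sellers receive P_s = P_b - 17 = 104.4375.
PS falls from (1/2)(7.4375)(22.3125) = 82.9746 to (1/2)(5.3125)(15.9375) = 42.334, a change of -40.6406.

-40.64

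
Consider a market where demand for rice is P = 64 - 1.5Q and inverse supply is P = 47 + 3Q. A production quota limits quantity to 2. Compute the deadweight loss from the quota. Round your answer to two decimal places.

7.11

Unrestricted equilibrium: Q* = (64 - 47)/(1.5 + 3) = 3.7778.
At Q = 2 the demand price is 64 - 1.5(2) = 61 and the supply price is 47 + 3(2) = 53.
Deadweight loss is the triangle between the curves from 2 to 3.7778: (1/2)(61 - 53)(3.7778 - 2) = 7.1111.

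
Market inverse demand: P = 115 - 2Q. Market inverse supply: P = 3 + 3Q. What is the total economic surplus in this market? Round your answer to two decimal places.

1254.40

Equilibrium: 115 - 2Q = 3 + 3Q, so Q* = 22.4 and P* = 70.2.
CS = (1/2)(22.4)(44.8) = 501.76 and PS = (1/2)(22.4)(67.2) = 752.64, so total surplus = 1254.4.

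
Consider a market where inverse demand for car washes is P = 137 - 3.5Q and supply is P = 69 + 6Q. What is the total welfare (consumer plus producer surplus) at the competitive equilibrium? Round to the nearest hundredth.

243.37

Setting demand equal to supply, 68 = 9.5Q, so Q* = 7.1579 and P* = 111.9474.
Total surplus is the full triangle between the curves from 0 to Q*: (1/2)(7.1579)(137 - 69) = 243.3684.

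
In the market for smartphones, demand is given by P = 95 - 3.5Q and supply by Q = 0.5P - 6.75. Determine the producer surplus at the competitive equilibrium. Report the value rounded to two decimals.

Rewriting supply in inverse form: P = 13.5 + 2Q.
Set 95 - 3.5Q = 13.5 + 2Q, which gives 81.5 = 5.5Q, so Q* = 14.8182 and P* = 95 - 3.5(14.8182) = 43.1364.
The supply curve's price intercept is 13.5, so PS = (1/2)(Q*)(P* - 13.5) = (1/2)(14.8182)(29.6364) = 219.5785.

219.58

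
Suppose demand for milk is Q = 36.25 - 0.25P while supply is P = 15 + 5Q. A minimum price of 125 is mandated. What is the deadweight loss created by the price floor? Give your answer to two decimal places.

Rewriting demand in inverse form: P = 145 - 4Q.
Free-market equilibrium: 145 - 4Q = 15 + 5Q gives Q* = 14.4444, P* = 87.2222.
At P = 125, buyers demand (145 - 125)/4 = 5 while sellers would supply more, so the quantity traded is 5 at price 125.
The lost-trades triangle has base Q* - 5 = 9.4444 and height equal to the gap between the curves at Q = 5, which is 125 - 40 = 85. DWL = (1/2)(9.4444)(85) = 401.3889.

401.39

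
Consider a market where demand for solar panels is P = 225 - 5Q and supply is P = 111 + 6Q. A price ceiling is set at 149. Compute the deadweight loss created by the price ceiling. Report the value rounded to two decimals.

89.34

Free-market equilibrium: 225 - 5Q = 111 + 6Q gives Q* = 10.3636, P* = 173.1818.
At the ceiling price 149, quantity supplied is (149 - 111)/6 = 6.3333; supply is the short side, so Q = 6.3333 trades at P = 149.
The lost-trades triangle has base Q* - 6.3333 = 4.0303 and height equal to the gap between the curves at Q = 6.3333, which is 193.3333 - 149 = 44.3333. DWL = (1/2)(4.0303)(44.3333) = 89.3384.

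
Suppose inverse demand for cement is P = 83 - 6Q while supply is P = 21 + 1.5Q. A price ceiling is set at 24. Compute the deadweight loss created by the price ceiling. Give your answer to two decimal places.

147.27

Without the control, 83 - 6Q = 21 + 1.5Q so Q* = 8.2667 and P* = 33.4.
At the ceiling price 24, quantity supplied is (24 - 21)/1.5 = 2; supply is the short side, so Q = 2 trades at P = 24.
At Q = 2 the demand price is 71 and the supply price is 24. Deadweight loss is the triangle between the curves from 2 to 8.2667: (1/2)(71 - 24)(8.2667 - 2) = 147.2667.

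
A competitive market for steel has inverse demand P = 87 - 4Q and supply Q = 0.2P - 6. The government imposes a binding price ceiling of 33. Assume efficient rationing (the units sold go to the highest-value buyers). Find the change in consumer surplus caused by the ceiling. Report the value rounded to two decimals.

Rewriting supply in inverse form: P = 30 + 5Q.
Without the control, 87 - 4Q = 30 + 5Q so Q* = 6.3333 and P* = 61.6667.
At the ceiling price 33, quantity supplied is (33 - 30)/5 = 0.6; supply is the short side, so Q = 0.6 trades at P = 33.
CS goes from (1/2)(6.3333)(25.3333) = 80.2222 to 31.68 (computed as (87 - 33)(0.6) - (1/2)(4)(0.6)^2), a change of -48.5422.

-48.54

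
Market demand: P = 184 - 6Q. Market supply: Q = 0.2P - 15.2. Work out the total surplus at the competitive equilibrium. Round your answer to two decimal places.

Rewriting supply in inverse form: P = 76 + 5Q.
Equilibrium: 184 - 6Q = 76 + 5Q, so Q* = 9.8182 and P* = 125.0909.
Total surplus is the full triangle between the curves from 0 to Q*: (1/2)(9.8182)(184 - 76) = 530.1818.

530.18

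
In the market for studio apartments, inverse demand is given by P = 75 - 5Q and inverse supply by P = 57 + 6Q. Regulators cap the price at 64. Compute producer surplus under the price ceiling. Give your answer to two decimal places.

4.08

Free-market equilibrium: 75 - 5Q = 57 + 6Q gives Q* = 1.6364, P* = 66.8182.
At P = 64, sellers supply (64 - 57)/6 = 1.1667 while buyers want more, so the quantity traded is 1.1667 at price 64.
PS is the triangle above supply below 64: (1/2)(1.1667)(64 - 57) = 4.0833.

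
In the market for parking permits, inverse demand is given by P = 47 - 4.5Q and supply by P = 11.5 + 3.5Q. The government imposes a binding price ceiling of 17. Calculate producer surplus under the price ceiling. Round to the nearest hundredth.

4.32

Without the control, 47 - 4.5Q = 11.5 + 3.5Q so Q* = 4.4375 and P* = 27.0312.
At P = 17, sellers supply (17 - 11.5)/3.5 = 1.5714 while buyers want more, so the quantity traded is 1.5714 at price 17.
PS is the triangle above supply below 17: (1/2)(1.5714)(17 - 11.5) = 4.3214.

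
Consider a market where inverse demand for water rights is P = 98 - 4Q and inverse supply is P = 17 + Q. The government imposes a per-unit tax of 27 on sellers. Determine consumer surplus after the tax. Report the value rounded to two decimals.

Without the tax, 98 - 4Q = 17 + Q so Q* = 16.2 and P* = 33.2.
A tax on sellers shifts supply up by 27: 98 - 4Q = 17 + Q + 27, so Q_t = 10.8. Buyers pay P_b = 54.8; sellers receive P_s = P_b - 27 = 27.8.
CS = (1/2)(Q_t)(98 - P_b) = (1/2)(10.8)(43.2) = 233.28.

233.28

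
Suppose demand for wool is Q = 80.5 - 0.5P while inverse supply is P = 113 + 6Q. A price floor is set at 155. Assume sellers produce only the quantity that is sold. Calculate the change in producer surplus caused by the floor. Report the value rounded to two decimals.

-9.00

Rewriting demand in inverse form: P = 161 - 2Q.
Without the control, 161 - 2Q = 113 + 6Q so Q* = 6 and P* = 149.
At P = 155, buyers demand (161 - 155)/2 = 3 while sellers would supply more, so the quantity traded is 3 at price 155.
PS goes from (1/2)(6)(36) = 108 to 99 (computed as (155 - 113)(3) - (1/2)(6)(3)^2), a change of -9.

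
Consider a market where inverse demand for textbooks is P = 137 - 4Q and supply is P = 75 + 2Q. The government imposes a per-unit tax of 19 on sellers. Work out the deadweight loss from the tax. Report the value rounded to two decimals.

Pre-tax equilibrium: 137 - 4Q = 75 + 2Q gives Q* = 10.3333, P* = 95.6667.
With the tax, sellers need 19 more per unit: 137 - 4Q = 75 + 2Q + 19, so Q_t = 7.1667. Buyers pay P_b = 108.3333; sellers receive P_s = P_b - 19 = 89.3333.
Deadweight loss is the triangle between the curves from Q_t to Q*: (1/2)(10.3333 - 7.1667)(19) = 30.0833.

30.08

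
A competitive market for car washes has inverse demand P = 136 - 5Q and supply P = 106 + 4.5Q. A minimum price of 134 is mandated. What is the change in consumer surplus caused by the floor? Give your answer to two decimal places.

Without the control, 136 - 5Q = 106 + 4.5Q so Q* = 3.1579 and P* = 120.2105.
At the floor price 134, quantity demanded is (136 - 134)/5 = 0.4; demand is the short side, so Q = 0.4 trades at P = 134.
CS goes from (1/2)(3.1579)(15.7895) = 24.9307 to 0.4 (computed as (136 - 134)(0.4) - (1/2)(5)(0.4)^2), a change of -24.5307.

-24.53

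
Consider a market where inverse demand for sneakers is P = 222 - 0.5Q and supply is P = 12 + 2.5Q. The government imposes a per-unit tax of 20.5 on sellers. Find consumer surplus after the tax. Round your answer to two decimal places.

997.51

Pre-tax equilibrium: 222 - 0.5Q = 12 + 2.5Q gives Q* = 70, P* = 187.
With the tax, sellers need 20.5 more per unit: 222 - 0.5Q = 12 + 2.5Q + 20.5, so Q_t = 63.1667. Buyers pay P_b = 190.4167; sellers receive P_s = P_b - 20.5 = 169.9167.
CS = (1/2)(Q_t)(222 - P_b) = (1/2)(63.1667)(31.5833) = 997.5069.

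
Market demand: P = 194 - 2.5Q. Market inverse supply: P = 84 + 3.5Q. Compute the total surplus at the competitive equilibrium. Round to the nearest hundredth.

1008.33

Setting demand equal to supply, 110 = 6Q, so Q* = 18.3333 and P* = 148.1667.
Total surplus is the full triangle between the curves from 0 to Q*: (1/2)(18.3333)(194 - 84) = 1008.3333.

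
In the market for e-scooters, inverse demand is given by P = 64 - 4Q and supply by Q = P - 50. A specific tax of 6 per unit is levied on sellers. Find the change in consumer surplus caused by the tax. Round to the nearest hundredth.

Rewriting supply in inverse form: P = 50 + Q.
Pre-tax equilibrium: 64 - 4Q = 50 + Q gives Q* = 2.8, P* = 52.8.
A tax on sellers shifts supply up by 6: 64 - 4Q = 50 + Q + 6, so Q_t = 1.6. Buyers pay P_b = 57.6; sellers receive P_s = P_b - 6 = 51.6.
Consumers lose the trapezoid between P* and P_b out to Q_t plus the triangle from Q_t to Q*: change in CS = 5.12 - 15.68 = -10.56.

-10.56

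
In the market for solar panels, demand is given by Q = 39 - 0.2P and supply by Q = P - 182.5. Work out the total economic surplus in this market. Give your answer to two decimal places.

Rewriting demand in inverse form: P = 195 - 5Q.
Rewriting supply in inverse form: P = 182.5 + Q.
Set 195 - 5Q = 182.5 + Q, which gives 12.5 = 6Q, so Q* = 2.0833 and P* = 195 - 5(2.0833) = 184.5833.
Total surplus is the full triangle between the curves from 0 to Q*: (1/2)(2.0833)(195 - 182.5) = 13.0208.

13.02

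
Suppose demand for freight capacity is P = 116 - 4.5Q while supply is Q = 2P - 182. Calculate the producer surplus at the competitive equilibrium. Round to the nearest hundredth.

Rewriting supply in inverse form: P = 91 + 0.5Q.
Equilibrium: 116 - 4.5Q = 91 + 0.5Q, so Q* = 5 and P* = 93.5.
The supply curve's price intercept is 91, so PS = (1/2)(Q*)(P* - 91) = (1/2)(5)(2.5) = 6.25.

6.25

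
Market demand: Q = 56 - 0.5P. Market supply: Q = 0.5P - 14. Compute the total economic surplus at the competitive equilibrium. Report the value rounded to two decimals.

882.00

Rewriting demand in inverse form: P = 112 - 2Q.
Rewriting supply in inverse form: P = 28 + 2Q.
Equilibrium: 112 - 2Q = 28 + 2Q, so Q* = 21 and P* = 70.
CS = (1/2)(21)(42) = 441 and PS = (1/2)(21)(42) = 441, so total surplus = 882.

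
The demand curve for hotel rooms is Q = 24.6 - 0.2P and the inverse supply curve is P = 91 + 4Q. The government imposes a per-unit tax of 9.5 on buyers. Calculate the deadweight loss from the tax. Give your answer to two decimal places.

Rewriting demand in inverse form: P = 123 - 5Q.
Pre-tax equilibrium: 123 - 5Q = 91 + 4Q gives Q* = 3.5556, P* = 105.2222.
With the tax, buyers' net willingness to pay falls by 9.5: (123 - 9.5) - 5Q = 91 + 4Q, so Q_t = 2.5. Buyers pay P_b = 110.5; sellers receive P_s = P_b - 9.5 = 101.
Deadweight loss is the triangle between the curves from Q_t to Q*: (1/2)(3.5556 - 2.5)(9.5) = 5.0139.

5.01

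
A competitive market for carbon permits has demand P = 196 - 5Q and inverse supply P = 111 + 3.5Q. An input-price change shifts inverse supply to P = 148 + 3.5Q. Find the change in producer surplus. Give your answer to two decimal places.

-119.19

Initial equilibrium: Q_0 = 10, P_0 = 146; CS_0 = (1/2)(10)(50) = 250, PS_0 = (1/2)(10)(35) = 175.
New equilibrium: 196 - 5Q = 148 + 3.5Q gives Q_1 = 5.6471, P_1 = 167.7647; CS_1 = 79.7232, PS_1 = 55.8062.
Change in producer surplus = 55.8062 - 175 = -119.1938.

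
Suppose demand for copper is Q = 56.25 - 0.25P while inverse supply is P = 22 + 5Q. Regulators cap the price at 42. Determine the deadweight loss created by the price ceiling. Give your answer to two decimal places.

1549.39

Rewriting demand in inverse form: P = 225 - 4Q.
Without the control, 225 - 4Q = 22 + 5Q so Q* = 22.5556 and P* = 134.7778.
At the ceiling price 42, quantity supplied is (42 - 22)/5 = 4; supply is the short side, so Q = 4 trades at P = 42.
The lost-trades triangle has base Q* - 4 = 18.5556 and height equal to the gap between the curves at Q = 4, which is 209 - 42 = 167. DWL = (1/2)(18.5556)(167) = 1549.3889.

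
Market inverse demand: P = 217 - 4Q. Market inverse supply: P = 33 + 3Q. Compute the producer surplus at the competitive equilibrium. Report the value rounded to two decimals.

1036.41

Equilibrium: 217 - 4Q = 33 + 3Q, so Q* = 26.2857 and P* = 111.8571.
Producer surplus is the triangle above supply below P*: (1/2)(26.2857)(111.8571 - 33) = (1/2)(26.2857)(78.8571) = 1036.4082.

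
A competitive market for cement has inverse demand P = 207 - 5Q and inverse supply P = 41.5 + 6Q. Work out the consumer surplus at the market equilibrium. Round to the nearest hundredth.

565.91

Set 207 - 5Q = 41.5 + 6Q, which gives 165.5 = 11Q, so Q* = 15.0455 and P* = 207 - 5(15.0455) = 131.7727.
Consumer surplus is the triangle under demand above P*: (1/2)(15.0455)(207 - 131.7727) = (1/2)(15.0455)(75.2273) = 565.9143.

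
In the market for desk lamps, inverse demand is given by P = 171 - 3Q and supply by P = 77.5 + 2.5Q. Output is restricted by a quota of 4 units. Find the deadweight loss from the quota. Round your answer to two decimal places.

Unrestricted equilibrium: Q* = (171 - 77.5)/(3 + 2.5) = 17.
At Q = 4 the demand price is 171 - 3(4) = 159 and the supply price is 77.5 + 2.5(4) = 87.5.
Deadweight loss is the triangle between the curves from 4 to 17: (1/2)(159 - 87.5)(17 - 4) = 464.75.

464.75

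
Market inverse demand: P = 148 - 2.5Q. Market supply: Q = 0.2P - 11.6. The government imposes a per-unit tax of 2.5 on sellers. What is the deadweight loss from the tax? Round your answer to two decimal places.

Rewriting supply in inverse form: P = 58 + 5Q.
Pre-tax equilibrium: 148 - 2.5Q = 58 + 5Q gives Q* = 12, P* = 118.
A tax on sellers shifts supply up by 2.5: 148 - 2.5Q = 58 + 5Q + 2.5, so Q_t = 11.6667. Buyers pay P_b = 118.8333; sellers receive P_s = P_b - 2.5 = 116.3333.
Deadweight loss is the triangle between the curves from Q_t to Q*: (1/2)(12 - 11.6667)(2.5) = 0.4167.

0.42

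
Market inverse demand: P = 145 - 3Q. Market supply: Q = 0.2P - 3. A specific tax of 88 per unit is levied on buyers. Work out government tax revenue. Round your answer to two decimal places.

Rewriting supply in inverse form: P = 15 + 5Q.
Without the tax, 145 - 3Q = 15 + 5Q so Q* = 16.25 and P* = 96.25.
With the tax, buyers' net willingness to pay falls by 88: (145 - 88) - 3Q = 15 + 5Q, so Q_t = 5.25. Buyers pay P_b = 129.25; sellers receive P_s = P_b - 88 = 41.25.
Revenue is the tax times quantity traded: 88 x 5.25 = 462.

462.00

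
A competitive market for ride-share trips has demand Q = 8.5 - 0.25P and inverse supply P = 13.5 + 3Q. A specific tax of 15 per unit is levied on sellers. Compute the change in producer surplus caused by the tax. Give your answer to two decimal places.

-11.94

Rewriting demand in inverse form: P = 34 - 4Q.
Without the tax, 34 - 4Q = 13.5 + 3Q so Q* = 2.9286 and P* = 22.2857.
A tax on sellers shifts supply up by 15: 34 - 4Q = 13.5 + 3Q + 15, so Q_t = 0.7857. Buyers pay P_b = 30.8571; sellers receive P_s = P_b - 15 = 15.8571.
Producers lose the trapezoid between P_s and P* out to Q_t plus the triangle from Q_t to Q*: change in PS = 0.926 - 12.8648 = -11.9388.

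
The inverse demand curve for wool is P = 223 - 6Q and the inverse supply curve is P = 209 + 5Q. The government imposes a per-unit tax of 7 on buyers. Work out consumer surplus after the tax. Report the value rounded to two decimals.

Without the tax, 223 - 6Q = 209 + 5Q so Q* = 1.2727 and P* = 215.3636.
With the tax, buyers' net willingness to pay falls by 7: (223 - 7) - 6Q = 209 + 5Q, so Q_t = 0.6364. Buyers pay P_b = 219.1818; sellers receive P_s = P_b - 7 = 212.1818.
Consumer surplus is the triangle under demand above P_b: (1/2)(0.6364)(223 - 219.1818) = 1.2149.

1.21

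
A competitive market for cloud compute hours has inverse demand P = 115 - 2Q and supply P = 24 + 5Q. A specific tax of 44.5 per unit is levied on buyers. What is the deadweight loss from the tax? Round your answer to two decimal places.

141.45

Without the tax, 115 - 2Q = 24 + 5Q so Q* = 13 and P* = 89.
A tax on buyers shifts demand down by 44.5: (115 - 44.5) - 2Q = 24 + 5Q, so Q_t = 6.6429. Buyers pay P_b = 101.7143; sellers receive P_s = P_b - 44.5 = 57.2143.
Deadweight loss is the triangle between the curves from Q_t to Q*: (1/2)(13 - 6.6429)(44.5) = 141.4464.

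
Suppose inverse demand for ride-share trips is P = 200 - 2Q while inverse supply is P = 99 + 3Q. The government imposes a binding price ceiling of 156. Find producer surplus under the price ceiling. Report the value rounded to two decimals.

541.50

Free-market equilibrium: 200 - 2Q = 99 + 3Q gives Q* = 20.2, P* = 159.6.
At P = 156, sellers supply (156 - 99)/3 = 19 while buyers want more, so the quantity traded is 19 at price 156.
PS is the triangle above supply below 156: (1/2)(19)(156 - 99) = 541.5.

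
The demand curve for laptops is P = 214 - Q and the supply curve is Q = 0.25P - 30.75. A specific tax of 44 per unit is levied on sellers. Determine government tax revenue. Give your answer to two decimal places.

Rewriting supply in inverse form: P = 123 + 4Q.
Pre-tax equilibrium: 214 - Q = 123 + 4Q gives Q* = 18.2, P* = 195.8.
A tax on sellers shifts supply up by 44: 214 - Q = 123 + 4Q + 44, so Q_t = 9.4. Buyers pay P_b = 204.6; sellers receive P_s = P_b - 44 = 160.6.
Revenue is the tax times quantity traded: 44 x 9.4 = 413.6.

413.60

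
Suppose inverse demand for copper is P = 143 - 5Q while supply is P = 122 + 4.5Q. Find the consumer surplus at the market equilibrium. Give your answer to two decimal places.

Equilibrium: 143 - 5Q = 122 + 4.5Q, so Q* = 2.2105 and P* = 131.9474.
The demand choke price is 143, so CS = (1/2)(Q*)(143 - P*) = (1/2)(2.2105)(11.0526) = 12.2161.

12.22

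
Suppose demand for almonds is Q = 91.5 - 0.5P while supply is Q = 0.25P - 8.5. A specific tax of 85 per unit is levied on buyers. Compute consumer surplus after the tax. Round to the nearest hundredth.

113.78

Rewriting demand in inverse form: P = 183 - 2Q.
Rewriting supply in inverse form: P = 34 + 4Q.
Without the tax, 183 - 2Q = 34 + 4Q so Q* = 24.8333 and P* = 133.3333.
A tax on buyers shifts demand down by 85: (183 - 85) - 2Q = 34 + 4Q, so Q_t = 10.6667. Buyers pay P_b = 161.6667; sellers receive P_s = P_b - 85 = 76.6667.
CS = (1/2)(Q_t)(183 - P_b) = (1/2)(10.6667)(21.3333) = 113.7778.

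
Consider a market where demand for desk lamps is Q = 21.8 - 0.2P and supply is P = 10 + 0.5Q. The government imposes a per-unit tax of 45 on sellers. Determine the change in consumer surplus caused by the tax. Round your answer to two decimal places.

Rewriting demand in inverse form: P = 109 - 5Q.
Pre-tax equilibrium: 109 - 5Q = 10 + 0.5Q gives Q* = 18, P* = 19.
With the tax, sellers need 45 more per unit: 109 - 5Q = 10 + 0.5Q + 45, so Q_t = 9.8182. Buyers pay P_b = 59.9091; sellers receive P_s = P_b - 45 = 14.9091.
Consumers lose the trapezoid between P* and P_b out to Q_t plus the triangle from Q_t to Q*: change in CS = 240.9917 - 810 = -569.0083.

-569.01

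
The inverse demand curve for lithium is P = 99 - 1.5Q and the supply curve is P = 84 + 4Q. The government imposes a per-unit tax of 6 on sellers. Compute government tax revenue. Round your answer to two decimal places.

Without the tax, 99 - 1.5Q = 84 + 4Q so Q* = 2.7273 and P* = 94.9091.
A tax on sellers shifts supply up by 6: 99 - 1.5Q = 84 + 4Q + 6, so Q_t = 1.6364. Buyers pay P_b = 96.5455; sellers receive P_s = P_b - 6 = 90.5455.
Revenue is the tax times quantity traded: 6 x 1.6364 = 9.8182.

9.82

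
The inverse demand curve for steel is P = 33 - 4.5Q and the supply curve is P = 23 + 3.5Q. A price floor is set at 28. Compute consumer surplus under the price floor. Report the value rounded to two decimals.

Without the control, 33 - 4.5Q = 23 + 3.5Q so Q* = 1.25 and P* = 27.375.
At P = 28, buyers demand (33 - 28)/4.5 = 1.1111 while sellers would supply more, so the quantity traded is 1.1111 at price 28.
CS is the triangle under demand above 28: (1/2)(1.1111)(33 - 28) = 2.7778.

2.78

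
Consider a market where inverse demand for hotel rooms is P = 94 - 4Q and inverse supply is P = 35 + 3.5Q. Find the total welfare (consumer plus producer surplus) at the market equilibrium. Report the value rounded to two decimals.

Setting demand equal to supply, 59 = 7.5Q, so Q* = 7.8667 and P* = 62.5333.
Total surplus is the full triangle between the curves from 0 to Q*: (1/2)(7.8667)(94 - 35) = 232.0667.

232.07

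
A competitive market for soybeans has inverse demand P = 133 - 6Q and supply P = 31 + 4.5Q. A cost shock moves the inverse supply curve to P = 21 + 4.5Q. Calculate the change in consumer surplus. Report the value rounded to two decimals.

Initial equilibrium: Q_0 = 9.7143, P_0 = 74.7143; CS_0 = (1/2)(9.7143)(58.2857) = 283.102, PS_0 = (1/2)(9.7143)(43.7143) = 212.3265.
New equilibrium: 133 - 6Q = 21 + 4.5Q gives Q_1 = 10.6667, P_1 = 69; CS_1 = 341.3333, PS_1 = 256.
Change in consumer surplus = 341.3333 - 283.102 = 58.2313.

58.23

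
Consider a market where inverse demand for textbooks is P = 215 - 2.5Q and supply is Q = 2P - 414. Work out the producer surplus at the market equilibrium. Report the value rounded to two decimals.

Rewriting supply in inverse form: P = 207 + 0.5Q.
Set 215 - 2.5Q = 207 + 0.5Q, which gives 8 = 3Q, so Q* = 2.6667 and P* = 215 - 2.5(2.6667) = 208.3333.
The supply curve's price intercept is 207, so PS = (1/2)(Q*)(P* - 207) = (1/2)(2.6667)(1.3333) = 1.7778.

1.78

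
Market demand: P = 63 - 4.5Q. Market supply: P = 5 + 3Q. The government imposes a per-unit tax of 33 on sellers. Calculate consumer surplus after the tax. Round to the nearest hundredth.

25.00

Pre-tax equilibrium: 63 - 4.5Q = 5 + 3Q gives Q* = 7.7333, P* = 28.2.
With the tax, sellers need 33 more per unit: 63 - 4.5Q = 5 + 3Q + 33, so Q_t = 3.3333. Buyers pay P_b = 48; sellers receive P_s = P_b - 33 = 15.
CS = (1/2)(Q_t)(63 - P_b) = (1/2)(3.3333)(15) = 25.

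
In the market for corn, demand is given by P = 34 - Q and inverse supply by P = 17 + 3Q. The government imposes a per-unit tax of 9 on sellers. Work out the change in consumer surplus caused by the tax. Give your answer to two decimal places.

-7.03

Pre-tax equilibrium: 34 - Q = 17 + 3Q gives Q* = 4.25, P* = 29.75.
With the tax, sellers need 9 more per unit: 34 - Q = 17 + 3Q + 9, so Q_t = 2. Buyers pay P_b = 32; sellers receive P_s = P_b - 9 = 23.
Consumers lose the trapezoid between P* and P_b out to Q_t plus the triangle from Q_t to Q*: change in CS = 2 - 9.0312 = -7.0312.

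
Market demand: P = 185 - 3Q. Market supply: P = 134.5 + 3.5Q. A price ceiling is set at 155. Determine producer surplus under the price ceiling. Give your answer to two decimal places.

60.04

Without the control, 185 - 3Q = 134.5 + 3.5Q so Q* = 7.7692 and P* = 161.6923.
At P = 155, sellers supply (155 - 134.5)/3.5 = 5.8571 while buyers want more, so the quantity traded is 5.8571 at price 155.
PS is the triangle above supply below 155: (1/2)(5.8571)(155 - 134.5) = 60.0357.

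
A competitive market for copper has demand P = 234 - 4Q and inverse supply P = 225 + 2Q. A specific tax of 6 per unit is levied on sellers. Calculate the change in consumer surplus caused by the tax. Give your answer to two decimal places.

Pre-tax equilibrium: 234 - 4Q = 225 + 2Q gives Q* = 1.5, P* = 228.
A tax on sellers shifts supply up by 6: 234 - 4Q = 225 + 2Q + 6, so Q_t = 0.5. Buyers pay P_b = 232; sellers receive P_s = P_b - 6 = 226.
CS falls from (1/2)(1.5)(6) = 4.5 to (1/2)(0.5)(2) = 0.5, a change of -4.

-4.00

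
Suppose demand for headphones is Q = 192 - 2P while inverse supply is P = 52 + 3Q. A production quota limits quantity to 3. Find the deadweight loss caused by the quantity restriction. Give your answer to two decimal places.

160.32

Rewriting demand in inverse form: P = 96 - 0.5Q.
Without the quota, 96 - 0.5Q = 52 + 3Q gives Q* = 12.5714.
At Q = 3 the demand price is 96 - 0.5(3) = 94.5 and the supply price is 52 + 3(3) = 61.
DWL = (1/2)(gap between curves at 3) x (Q* - 3) = (1/2)(33.5)(9.5714) = 160.3214.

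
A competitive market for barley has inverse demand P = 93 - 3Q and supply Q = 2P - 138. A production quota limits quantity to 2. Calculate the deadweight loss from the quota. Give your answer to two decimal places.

Rewriting supply in inverse form: P = 69 + 0.5Q.
Without the quota, 93 - 3Q = 69 + 0.5Q gives Q* = 6.8571.
At Q = 2 the demand price is 93 - 3(2) = 87 and the supply price is 69 + 0.5(2) = 70.
DWL = (1/2)(gap between curves at 2) x (Q* - 2) = (1/2)(17)(4.8571) = 41.2857.

41.29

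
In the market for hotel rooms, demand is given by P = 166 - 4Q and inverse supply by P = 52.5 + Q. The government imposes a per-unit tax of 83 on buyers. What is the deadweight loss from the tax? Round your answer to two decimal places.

Without the tax, 166 - 4Q = 52.5 + Q so Q* = 22.7 and P* = 75.2.
A tax on buyers shifts demand down by 83: (166 - 83) - 4Q = 52.5 + Q, so Q_t = 6.1. Buyers pay P_b = 141.6; sellers receive P_s = P_b - 83 = 58.6.
The welfare triangle lost has base Q* - Q_t = 16.6 and height t = 83, so DWL = (1/2)(16.6)(83) = 688.9.

688.90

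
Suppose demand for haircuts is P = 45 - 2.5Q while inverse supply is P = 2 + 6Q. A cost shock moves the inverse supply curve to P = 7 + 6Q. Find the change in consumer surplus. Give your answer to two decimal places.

-7.01

Initial equilibrium: Q_0 = 5.0588, P_0 = 32.3529; CS_0 = (1/2)(5.0588)(12.6471) = 31.9896, PS_0 = (1/2)(5.0588)(30.3529) = 76.7751.
New equilibrium: 45 - 2.5Q = 7 + 6Q gives Q_1 = 4.4706, P_1 = 33.8235; CS_1 = 24.9827, PS_1 = 59.9585.
Change in consumer surplus = 24.9827 - 31.9896 = -7.0069.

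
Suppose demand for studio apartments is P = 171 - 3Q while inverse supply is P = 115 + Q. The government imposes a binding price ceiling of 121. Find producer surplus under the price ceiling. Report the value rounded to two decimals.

18.00

Free-market equilibrium: 171 - 3Q = 115 + Q gives Q* = 14, P* = 129.
At the ceiling price 121, quantity supplied is (121 - 115)/1 = 6; supply is the short side, so Q = 6 trades at P = 121.
PS is the triangle above supply below 121: (1/2)(6)(121 - 115) = 18.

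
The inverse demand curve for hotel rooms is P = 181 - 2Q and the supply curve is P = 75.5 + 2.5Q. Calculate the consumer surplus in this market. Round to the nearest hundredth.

Equilibrium: 181 - 2Q = 75.5 + 2.5Q, so Q* = 23.4444 and P* = 134.1111.
The demand choke price is 181, so CS = (1/2)(Q*)(181 - P*) = (1/2)(23.4444)(46.8889) = 549.642.

549.64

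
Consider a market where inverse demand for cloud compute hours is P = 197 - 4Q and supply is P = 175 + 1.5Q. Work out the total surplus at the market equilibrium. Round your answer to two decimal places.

44.00

Setting demand equal to supply, 22 = 5.5Q, so Q* = 4 and P* = 181.
CS = (1/2)(4)(16) = 32 and PS = (1/2)(4)(6) = 12, so total surplus = 44.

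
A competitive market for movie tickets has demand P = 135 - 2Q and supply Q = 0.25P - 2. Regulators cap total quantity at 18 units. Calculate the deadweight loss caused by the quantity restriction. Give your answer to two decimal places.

30.08

Rewriting supply in inverse form: P = 8 + 4Q.
Without the quota, 135 - 2Q = 8 + 4Q gives Q* = 21.1667.
At Q = 18 the demand price is 135 - 2(18) = 99 and the supply price is 8 + 4(18) = 80.
DWL = (1/2)(gap between curves at 18) x (Q* - 18) = (1/2)(19)(3.1667) = 30.0833.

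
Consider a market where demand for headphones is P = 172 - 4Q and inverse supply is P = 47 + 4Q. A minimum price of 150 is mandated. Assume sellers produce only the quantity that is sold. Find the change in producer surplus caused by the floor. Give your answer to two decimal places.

Without the control, 172 - 4Q = 47 + 4Q so Q* = 15.625 and P* = 109.5.
At the floor price 150, quantity demanded is (172 - 150)/4 = 5.5; demand is the short side, so Q = 5.5 trades at P = 150.
PS goes from (1/2)(15.625)(62.5) = 488.2812 to 506 (computed as (150 - 47)(5.5) - (1/2)(4)(5.5)^2), a change of 17.7188.

17.72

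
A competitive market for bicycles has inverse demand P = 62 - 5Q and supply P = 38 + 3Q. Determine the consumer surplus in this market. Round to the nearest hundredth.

22.50

Equilibrium: 62 - 5Q = 38 + 3Q, so Q* = 3 and P* = 47.
Consumer surplus is the triangle under demand above P*: (1/2)(3)(62 - 47) = (1/2)(3)(15) = 22.5.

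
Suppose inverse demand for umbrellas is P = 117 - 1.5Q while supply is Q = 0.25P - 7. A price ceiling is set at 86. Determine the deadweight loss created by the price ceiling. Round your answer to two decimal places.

Rewriting supply in inverse form: P = 28 + 4Q.
Free-market equilibrium: 117 - 1.5Q = 28 + 4Q gives Q* = 16.1818, P* = 92.7273.
At the ceiling price 86, quantity supplied is (86 - 28)/4 = 14.5; supply is the short side, so Q = 14.5 trades at P = 86.
The lost-trades triangle has base Q* - 14.5 = 1.6818 and height equal to the gap between the curves at Q = 14.5, which is 95.25 - 86 = 9.25. DWL = (1/2)(1.6818)(9.25) = 7.7784.

7.78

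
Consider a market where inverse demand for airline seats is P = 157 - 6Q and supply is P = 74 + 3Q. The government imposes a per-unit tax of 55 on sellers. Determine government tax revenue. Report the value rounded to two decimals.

171.11

Pre-tax equilibrium: 157 - 6Q = 74 + 3Q gives Q* = 9.2222, P* = 101.6667.
With the tax, sellers need 55 more per unit: 157 - 6Q = 74 + 3Q + 55, so Q_t = 3.1111. Buyers pay P_b = 138.3333; sellers receive P_s = P_b - 55 = 83.3333.
Tax revenue = t x Q_t = 55 x 3.1111 = 171.1111.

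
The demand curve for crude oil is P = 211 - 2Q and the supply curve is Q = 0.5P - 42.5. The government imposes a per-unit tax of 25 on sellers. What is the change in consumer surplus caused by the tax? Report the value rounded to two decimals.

-354.69

Rewriting supply in inverse form: P = 85 + 2Q.
Without the tax, 211 - 2Q = 85 + 2Q so Q* = 31.5 and P* = 148.
A tax on sellers shifts supply up by 25: 211 - 2Q = 85 + 2Q + 25, so Q_t = 25.25. Buyers pay P_b = 160.5; sellers receive P_s = P_b - 25 = 135.5.
Consumers lose the trapezoid between P* and P_b out to Q_t plus the triangle from Q_t to Q*: change in CS = 637.5625 - 992.25 = -354.6875.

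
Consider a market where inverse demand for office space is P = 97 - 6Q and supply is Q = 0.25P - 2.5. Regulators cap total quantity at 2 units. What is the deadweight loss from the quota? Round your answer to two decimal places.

224.45

Rewriting supply in inverse form: P = 10 + 4Q.
Without the quota, 97 - 6Q = 10 + 4Q gives Q* = 8.7.
At Q = 2 the demand price is 97 - 6(2) = 85 and the supply price is 10 + 4(2) = 18.
DWL = (1/2)(gap between curves at 2) x (Q* - 2) = (1/2)(67)(6.7) = 224.45.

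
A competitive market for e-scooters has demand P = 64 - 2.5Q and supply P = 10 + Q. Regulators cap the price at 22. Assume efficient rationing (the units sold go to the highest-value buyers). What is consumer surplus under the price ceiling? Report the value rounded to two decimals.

324.00

Without the control, 64 - 2.5Q = 10 + Q so Q* = 15.4286 and P* = 25.4286.
At P = 22, sellers supply (22 - 10)/1 = 12 while buyers want more, so the quantity traded is 12 at price 22.
The demand price at Q = 12 is 34. CS is the trapezoid between demand and 22 over [0, 12]: (1/2)[(64 - 22) + (34 - 22)](12) = 324.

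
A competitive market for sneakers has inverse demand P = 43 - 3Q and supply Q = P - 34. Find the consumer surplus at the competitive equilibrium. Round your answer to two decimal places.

7.59

Rewriting supply in inverse form: P = 34 + Q.
Equilibrium: 43 - 3Q = 34 + Q, so Q* = 2.25 and P* = 36.25.
Consumer surplus is the triangle under demand above P*: (1/2)(2.25)(43 - 36.25) = (1/2)(2.25)(6.75) = 7.5938.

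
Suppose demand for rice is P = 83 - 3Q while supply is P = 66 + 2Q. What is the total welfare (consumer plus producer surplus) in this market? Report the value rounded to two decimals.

Set 83 - 3Q = 66 + 2Q, which gives 17 = 5Q, so Q* = 3.4 and P* = 83 - 3(3.4) = 72.8.
Total surplus is the full triangle between the curves from 0 to Q*: (1/2)(3.4)(83 - 66) = 28.9.

28.90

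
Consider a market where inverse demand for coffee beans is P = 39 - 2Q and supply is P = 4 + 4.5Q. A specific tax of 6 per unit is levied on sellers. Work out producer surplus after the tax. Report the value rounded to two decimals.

Pre-tax equilibrium: 39 - 2Q = 4 + 4.5Q gives Q* = 5.3846, P* = 28.2308.
With the tax, sellers need 6 more per unit: 39 - 2Q = 4 + 4.5Q + 6, so Q_t = 4.4615. Buyers pay P_b = 30.0769; sellers receive P_s = P_b - 6 = 24.0769.
Producer surplus is the triangle above supply below P_s: (1/2)(4.4615)(24.0769 - 4) = 44.787.

44.79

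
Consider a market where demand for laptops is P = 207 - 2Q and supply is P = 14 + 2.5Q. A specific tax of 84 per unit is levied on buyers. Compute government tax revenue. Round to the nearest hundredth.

2034.67

Pre-tax equilibrium: 207 - 2Q = 14 + 2.5Q gives Q* = 42.8889, P* = 121.2222.
A tax on buyers shifts demand down by 84: (207 - 84) - 2Q = 14 + 2.5Q, so Q_t = 24.2222. Buyers pay P_b = 158.5556; sellers receive P_s = P_b - 84 = 74.5556.
Revenue is the tax times quantity traded: 84 x 24.2222 = 2034.6667.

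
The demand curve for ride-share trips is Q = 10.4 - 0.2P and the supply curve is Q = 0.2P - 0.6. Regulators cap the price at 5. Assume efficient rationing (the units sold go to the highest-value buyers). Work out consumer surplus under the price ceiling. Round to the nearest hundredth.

Rewriting demand in inverse form: P = 52 - 5Q.
Rewriting supply in inverse form: P = 3 + 5Q.
Without the control, 52 - 5Q = 3 + 5Q so Q* = 4.9 and P* = 27.5.
At P = 5, sellers supply (5 - 3)/5 = 0.4 while buyers want more, so the quantity traded is 0.4 at price 5.
The demand price at Q = 0.4 is 50. CS is the trapezoid between demand and 5 over [0, 0.4]: (1/2)[(52 - 5) + (50 - 5)](0.4) = 18.4.

18.40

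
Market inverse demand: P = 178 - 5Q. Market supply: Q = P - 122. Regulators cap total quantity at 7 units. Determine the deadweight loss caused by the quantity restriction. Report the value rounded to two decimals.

16.33

Rewriting supply in inverse form: P = 122 + Q.
Unrestricted equilibrium: Q* = (178 - 122)/(5 + 1) = 9.3333.
At Q = 7 the demand price is 178 - 5(7) = 143 and the supply price is 122 + (7) = 129.
DWL = (1/2)(gap between curves at 7) x (Q* - 7) = (1/2)(14)(2.3333) = 16.3333.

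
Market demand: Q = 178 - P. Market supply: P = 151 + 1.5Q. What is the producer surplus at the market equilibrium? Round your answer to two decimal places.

87.48

Rewriting demand in inverse form: P = 178 - Q.
Setting demand equal to supply, 27 = 2.5Q, so Q* = 10.8 and P* = 167.2.
The supply curve's price intercept is 151, so PS = (1/2)(Q*)(P* - 151) = (1/2)(10.8)(16.2) = 87.48.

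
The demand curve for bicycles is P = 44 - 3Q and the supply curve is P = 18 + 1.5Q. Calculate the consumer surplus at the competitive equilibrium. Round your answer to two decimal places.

Setting demand equal to supply, 26 = 4.5Q, so Q* = 5.7778 and P* = 26.6667.
CS is the area between the demand curve and P* from 0 to Q*: (1/2)(5.7778)(17.3333) = 50.0741.

50.07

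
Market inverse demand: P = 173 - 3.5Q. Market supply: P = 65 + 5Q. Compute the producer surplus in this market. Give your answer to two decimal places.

Setting demand equal to supply, 108 = 8.5Q, so Q* = 12.7059 and P* = 128.5294.
The supply curve's price intercept is 65, so PS = (1/2)(Q*)(P* - 65) = (1/2)(12.7059)(63.5294) = 403.5986.

403.60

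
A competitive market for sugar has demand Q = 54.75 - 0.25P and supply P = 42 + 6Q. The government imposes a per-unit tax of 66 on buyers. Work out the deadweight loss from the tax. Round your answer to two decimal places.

217.80

Rewriting demand in inverse form: P = 219 - 4Q.
Without the tax, 219 - 4Q = 42 + 6Q so Q* = 17.7 and P* = 148.2.
With the tax, buyers' net willingness to pay falls by 66: (219 - 66) - 4Q = 42 + 6Q, so Q_t = 11.1. Buyers pay P_b = 174.6; sellers receive P_s = P_b - 66 = 108.6.
Deadweight loss is the triangle between the curves from Q_t to Q*: (1/2)(17.7 - 11.1)(66) = 217.8.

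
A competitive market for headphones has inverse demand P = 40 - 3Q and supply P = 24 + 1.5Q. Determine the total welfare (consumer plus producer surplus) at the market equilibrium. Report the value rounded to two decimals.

Set 40 - 3Q = 24 + 1.5Q, which gives 16 = 4.5Q, so Q* = 3.5556 and P* = 40 - 3(3.5556) = 29.3333.
Total surplus is the full triangle between the curves from 0 to Q*: (1/2)(3.5556)(40 - 24) = 28.4444.

28.44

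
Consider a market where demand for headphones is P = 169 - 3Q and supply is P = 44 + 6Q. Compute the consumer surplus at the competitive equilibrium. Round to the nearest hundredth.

Setting demand equal to supply, 125 = 9Q, so Q* = 13.8889 and P* = 127.3333.
The demand choke price is 169, so CS = (1/2)(Q*)(169 - P*) = (1/2)(13.8889)(41.6667) = 289.3519.

289.35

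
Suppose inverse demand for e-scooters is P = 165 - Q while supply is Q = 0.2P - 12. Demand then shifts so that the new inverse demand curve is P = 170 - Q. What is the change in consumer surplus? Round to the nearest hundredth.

Rewriting supply in inverse form: P = 60 + 5Q.
Initial equilibrium: Q_0 = 17.5, P_0 = 147.5; CS_0 = (1/2)(17.5)(17.5) = 153.125, PS_0 = (1/2)(17.5)(87.5) = 765.625.
New equilibrium: 170 - Q = 60 + 5Q gives Q_1 = 18.3333, P_1 = 151.6667; CS_1 = 168.0556, PS_1 = 840.2778.
Change in consumer surplus = 168.0556 - 153.125 = 14.9306.

14.93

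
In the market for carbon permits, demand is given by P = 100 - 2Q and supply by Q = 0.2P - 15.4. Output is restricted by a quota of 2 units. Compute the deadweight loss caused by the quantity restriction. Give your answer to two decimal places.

5.79

Rewriting supply in inverse form: P = 77 + 5Q.
Unrestricted equilibrium: Q* = (100 - 77)/(2 + 5) = 3.2857.
At Q = 2 the demand price is 100 - 2(2) = 96 and the supply price is 77 + 5(2) = 87.
Deadweight loss is the triangle between the curves from 2 to 3.2857: (1/2)(96 - 87)(3.2857 - 2) = 5.7857.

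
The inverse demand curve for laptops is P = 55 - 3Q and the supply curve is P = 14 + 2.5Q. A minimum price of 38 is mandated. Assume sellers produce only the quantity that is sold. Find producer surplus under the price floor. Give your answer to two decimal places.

Without the control, 55 - 3Q = 14 + 2.5Q so Q* = 7.4545 and P* = 32.6364.
At the floor price 38, quantity demanded is (55 - 38)/3 = 5.6667; demand is the short side, so Q = 5.6667 trades at P = 38.
The supply price at Q = 5.6667 is 28.1667. PS is the trapezoid between 38 and supply over [0, 5.6667]: (1/2)[(38 - 14) + (38 - 28.1667)](5.6667) = 95.8611.

95.86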